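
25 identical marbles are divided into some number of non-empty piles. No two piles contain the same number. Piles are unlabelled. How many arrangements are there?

142

Counting exhaustively, 142 partitions satisfy the conditions.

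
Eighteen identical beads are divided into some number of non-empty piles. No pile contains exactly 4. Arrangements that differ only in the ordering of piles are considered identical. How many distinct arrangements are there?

250

Counting exhaustively, 250 partitions satisfy the conditions.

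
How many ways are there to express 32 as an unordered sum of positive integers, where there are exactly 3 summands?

Direct enumeration gives 85 partitions.

85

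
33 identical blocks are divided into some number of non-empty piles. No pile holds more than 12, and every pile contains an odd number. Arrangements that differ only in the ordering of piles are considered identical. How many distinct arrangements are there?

A full systematic count gives 252.

252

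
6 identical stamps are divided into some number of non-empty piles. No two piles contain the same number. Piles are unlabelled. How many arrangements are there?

Enumerating:
6
1 + 5
2 + 4
1 + 2 + 3
Counting gives 4.

4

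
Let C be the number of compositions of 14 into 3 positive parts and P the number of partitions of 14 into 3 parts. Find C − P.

62

Compositions: C(13,2) = 78.
Unordered (partitions into 3 parts): 16.
Difference: 78 − 16 = 62.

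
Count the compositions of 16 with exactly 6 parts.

A composition of 16 into 6 positive parts is chosen by placing 5 dividers among the 15 gaps between 16 units: C(15,5) = 3003.

3003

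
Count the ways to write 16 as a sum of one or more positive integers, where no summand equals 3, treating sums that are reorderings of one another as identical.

130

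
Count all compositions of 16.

32768

There are 15 gaps and each independently is a cut or not, giving 2^15 = 32768.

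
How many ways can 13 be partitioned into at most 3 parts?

Enumerating:
13
12+1
11+2
11+1+1
10+3
10+2+1
9+4
9+3+1
9+2+2
8+5
8+4+1
8+3+2
7+6
7+5+1
7+4+2
7+3+3
6+6+1
6+5+2
6+4+3
5+5+3
5+4+4
Counting gives 21.

21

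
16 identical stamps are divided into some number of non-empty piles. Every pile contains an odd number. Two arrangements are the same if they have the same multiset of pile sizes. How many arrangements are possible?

A partial list (first 12 by largest part):
15+1
13+3
13+1+1+1
11+5
11+3+1+1
11+1+1+1+1+1
9+7
9+5+1+1
9+3+3+1
9+3+1+1+1+1
9+1+1+1+1+1+1+1
7+7+1+1
…and 20 more, for 32 total.

32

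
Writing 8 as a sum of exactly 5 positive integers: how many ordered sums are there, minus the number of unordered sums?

Ordered (compositions into 5 parts): C(7,4) = 35.
Unordered (partitions into 5 parts): 3.
Difference: 35 − 3 = 32.

32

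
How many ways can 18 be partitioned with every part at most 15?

381

Enumerating by decreasing first part gives 381 partitions in all.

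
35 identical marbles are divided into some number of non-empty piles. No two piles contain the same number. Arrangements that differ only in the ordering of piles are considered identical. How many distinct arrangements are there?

Enumerating by decreasing first part gives 585 partitions in all.

585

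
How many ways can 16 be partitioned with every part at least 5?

The partitions of 16 that satisfy the conditions:
16
11+5
10+6
9+7
8+8
6+5+5

6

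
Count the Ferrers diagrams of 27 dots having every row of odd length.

192

Direct enumeration gives 192 partitions.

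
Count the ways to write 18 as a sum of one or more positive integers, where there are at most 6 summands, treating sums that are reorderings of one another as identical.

Systematic enumeration (by largest part, then next-largest, …) yields 199.

199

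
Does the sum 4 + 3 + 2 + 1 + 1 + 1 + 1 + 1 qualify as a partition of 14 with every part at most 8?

Yes

The parts sum to 14, and the condition 'no summand exceeds 8' holds.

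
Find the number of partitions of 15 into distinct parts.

27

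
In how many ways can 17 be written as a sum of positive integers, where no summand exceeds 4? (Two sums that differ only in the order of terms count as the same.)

72

Systematic enumeration (by largest part, then next-largest, …) yields 72.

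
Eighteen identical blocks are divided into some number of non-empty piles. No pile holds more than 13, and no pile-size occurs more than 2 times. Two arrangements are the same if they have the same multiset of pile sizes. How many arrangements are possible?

Direct enumeration gives 125 partitions.

125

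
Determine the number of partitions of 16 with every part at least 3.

21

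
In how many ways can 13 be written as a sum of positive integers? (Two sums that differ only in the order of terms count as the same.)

Systematic enumeration (by largest part, then next-largest, …) yields 101.

101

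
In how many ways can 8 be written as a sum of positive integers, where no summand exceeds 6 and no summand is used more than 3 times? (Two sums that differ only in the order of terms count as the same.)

14

The partitions of 8 that satisfy the conditions:
6, 2
6, 1, 1
5, 3
5, 2, 1
5, 1, 1, 1
4, 4
4, 3, 1
4, 2, 2
4, 2, 1, 1
3, 3, 2
3, 3, 1, 1
3, 2, 2, 1
3, 2, 1, 1, 1
2, 2, 2, 1, 1
That's 14 in total.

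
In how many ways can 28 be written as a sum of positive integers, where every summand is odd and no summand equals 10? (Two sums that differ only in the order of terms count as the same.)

A full systematic count gives 222.

222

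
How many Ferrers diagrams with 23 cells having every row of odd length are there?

104

Enumerating by decreasing first part gives 104 partitions in all.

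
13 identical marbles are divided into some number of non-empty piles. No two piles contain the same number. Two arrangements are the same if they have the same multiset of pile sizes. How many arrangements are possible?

18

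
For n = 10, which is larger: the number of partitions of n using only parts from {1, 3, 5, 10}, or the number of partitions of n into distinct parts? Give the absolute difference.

2

Partitions of 10 using only parts from {1, 3, 5, 10}: 8.
Partitions of 10 into distinct parts: 10.
|8 − 10| = 2.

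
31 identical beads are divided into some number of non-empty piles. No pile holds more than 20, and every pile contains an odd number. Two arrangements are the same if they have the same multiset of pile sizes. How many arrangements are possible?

Enumerating by decreasing first part gives 316 partitions in all.

316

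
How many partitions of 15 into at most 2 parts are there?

8

Enumerating:
15
14,1
13,2
12,3
11,4
10,5
9,6
8,7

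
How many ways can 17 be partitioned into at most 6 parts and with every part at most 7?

81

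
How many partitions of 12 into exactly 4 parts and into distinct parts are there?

2

They are:
1 + 2 + 3 + 6
1 + 2 + 4 + 5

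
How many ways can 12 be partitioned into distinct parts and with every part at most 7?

8

They are:
7,5
7,4,1
7,3,2
6,5,1
6,4,2
6,3,2,1
5,4,3
5,4,2,1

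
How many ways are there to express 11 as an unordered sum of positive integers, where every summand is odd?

The partitions of 11 that satisfy the conditions:
11
9+1+1
7+3+1
7+1+1+1+1
5+5+1
5+3+3
5+3+1+1+1
5+1+1+1+1+1+1
3+3+3+1+1
3+3+1+1+1+1+1
3+1+1+1+1+1+1+1+1
1+1+1+1+1+1+1+1+1+1+1
Counting gives 12.

12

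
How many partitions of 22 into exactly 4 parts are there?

84

Systematic enumeration (by largest part, then next-largest, …) yields 84.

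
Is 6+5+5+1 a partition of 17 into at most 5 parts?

Yes

The parts sum to 17, and the condition 'there are at most 5 summands' holds.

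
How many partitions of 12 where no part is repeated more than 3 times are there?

A partial list (first 12 by largest part):
12
11+1
10+2
10+1+1
9+3
9+2+1
9+1+1+1
8+4
8+3+1
8+2+2
8+2+1+1
7+5
…and 38 more, for 50 total.

50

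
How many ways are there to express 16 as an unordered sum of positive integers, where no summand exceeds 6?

136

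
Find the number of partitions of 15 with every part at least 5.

Listing the qualifying partitions of 15:
15
10+5
9+6
8+7
5+5+5

5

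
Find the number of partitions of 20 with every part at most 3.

A partial list (first 12 by largest part):
3+3+3+3+3+3+2
3+3+3+3+3+3+1+1
3+3+3+3+3+2+2+1
3+3+3+3+3+2+1+1+1
3+3+3+3+3+1+1+1+1+1
3+3+3+3+2+2+2+2
3+3+3+3+2+2+2+1+1
3+3+3+3+2+2+1+1+1+1
3+3+3+3+2+1+1+1+1+1+1
3+3+3+3+1+1+1+1+1+1+1+1
3+3+3+2+2+2+2+2+1
3+3+3+2+2+2+2+1+1+1
…and 32 more, for 44 total.

44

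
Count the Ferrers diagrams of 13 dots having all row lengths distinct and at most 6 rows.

They are:
13
12,1
11,2
10,3
10,2,1
9,4
9,3,1
8,5
8,4,1
8,3,2
7,6
7,5,1
7,4,2
7,3,2,1
6,5,2
6,4,3
6,4,2,1
5,4,3,1
That's 18 in total.

18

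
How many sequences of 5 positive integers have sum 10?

Place 4 bars in the 9 internal gaps of a row of 10 dots: C(9,4) = 126.

126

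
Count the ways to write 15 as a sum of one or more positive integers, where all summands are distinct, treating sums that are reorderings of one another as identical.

27

There are too many to list fully; the first 12 (by largest part) are:
15
14, 1
13, 2
12, 3
12, 2, 1
11, 4
11, 3, 1
10, 5
10, 4, 1
10, 3, 2
9, 6
9, 5, 1
…and 15 more, for 27 total.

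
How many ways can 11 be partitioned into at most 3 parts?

The partitions of 11 that satisfy the conditions:
11
10+1
9+2
9+1+1
8+3
8+2+1
7+4
7+3+1
7+2+2
6+5
6+4+1
6+3+2
5+5+1
5+4+2
5+3+3
4+4+3

16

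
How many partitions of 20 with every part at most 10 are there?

Direct enumeration gives 530 partitions.

530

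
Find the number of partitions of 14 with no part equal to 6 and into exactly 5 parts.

18

Enumerating:
10+1+1+1+1
9+2+1+1+1
8+3+1+1+1
8+2+2+1+1
7+4+1+1+1
7+3+2+1+1
7+2+2+2+1
5+5+2+1+1
5+4+3+1+1
5+4+2+2+1
5+3+3+2+1
5+3+2+2+2
4+4+4+1+1
4+4+3+2+1
4+4+2+2+2
4+3+3+3+1
4+3+3+2+2
3+3+3+3+2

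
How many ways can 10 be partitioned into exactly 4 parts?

9

The partitions of 10 that satisfy the conditions:
1+1+1+7
1+1+2+6
1+1+3+5
1+2+2+5
1+1+4+4
1+2+3+4
2+2+2+4
1+3+3+3
2+2+3+3
Counting gives 9.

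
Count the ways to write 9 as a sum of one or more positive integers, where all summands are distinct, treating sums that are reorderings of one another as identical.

8

Listing the qualifying partitions of 9:
9
1+8
2+7
3+6
1+2+6
4+5
1+3+5
2+3+4
That's 8 in total.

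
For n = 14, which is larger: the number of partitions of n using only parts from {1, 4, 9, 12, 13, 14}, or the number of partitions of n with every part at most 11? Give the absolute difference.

Partitions of 14 using only parts from {1, 4, 9, 12, 13, 14}: 9.
Partitions of 14 with every part at most 11: 131.
|9 − 131| = 122.

122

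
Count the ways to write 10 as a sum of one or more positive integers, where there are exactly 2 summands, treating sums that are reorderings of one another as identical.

The partitions of 10 that satisfy the conditions:
9,1
8,2
7,3
6,4
5,5
Counting gives 5.

5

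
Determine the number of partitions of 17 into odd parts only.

A partial list (first 12 by largest part):
17
15+1+1
13+3+1
13+1+1+1+1
11+5+1
11+3+3
11+3+1+1+1
11+1+1+1+1+1+1
9+7+1
9+5+3
9+5+1+1+1
9+3+3+1+1
…and 26 more, for 38 total.

38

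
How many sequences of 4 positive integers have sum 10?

84

By stars and bars with positive parts, the count is C(9,3) = 84.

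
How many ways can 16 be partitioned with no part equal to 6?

Systematic enumeration (by largest part, then next-largest, …) yields 189.

189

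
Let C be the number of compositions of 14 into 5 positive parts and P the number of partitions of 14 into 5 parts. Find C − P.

692

Ordered (compositions into 5 parts): C(13,4) = 715.
Partitions of 14 into exactly 5 parts: 23.
Difference: 715 − 23 = 692.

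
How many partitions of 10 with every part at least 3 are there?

5

Listing the qualifying partitions of 10:
10
3,7
4,6
5,5
3,3,4
That's 5 in total.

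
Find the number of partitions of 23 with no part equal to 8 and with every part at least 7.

6

Enumerating:
23
16+7
14+9
13+10
12+11
9+7+7
Counting gives 6.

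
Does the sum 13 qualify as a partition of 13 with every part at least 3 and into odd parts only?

The parts sum to 13, and the condition 'every summand is at least 3' holds; the condition 'every summand is odd' holds.

Yes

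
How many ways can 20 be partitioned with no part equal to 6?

492

Direct enumeration gives 492 partitions.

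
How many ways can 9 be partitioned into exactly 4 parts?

6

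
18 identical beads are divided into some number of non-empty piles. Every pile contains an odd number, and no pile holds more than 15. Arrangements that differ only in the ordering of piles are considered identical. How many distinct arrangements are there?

A partial list (first 12 by largest part):
15 + 3
15 + 1 + 1 + 1
13 + 5
13 + 3 + 1 + 1
13 + 1 + 1 + 1 + 1 + 1
11 + 7
11 + 5 + 1 + 1
11 + 3 + 3 + 1
11 + 3 + 1 + 1 + 1 + 1
11 + 1 + 1 + 1 + 1 + 1 + 1 + 1
9 + 9
9 + 7 + 1 + 1
…and 33 more, for 45 total.

45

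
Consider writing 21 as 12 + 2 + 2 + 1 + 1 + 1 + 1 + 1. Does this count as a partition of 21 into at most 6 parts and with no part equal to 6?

No

The parts sum to 21, and the condition 'there are at most 6 summands' is violated.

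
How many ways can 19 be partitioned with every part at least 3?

39

There are too many to list fully; the first 12 (by largest part) are:
19
16,3
15,4
14,5
13,6
13,3,3
12,7
12,4,3
11,8
11,5,3
11,4,4
10,9
…and 27 more, for 39 total.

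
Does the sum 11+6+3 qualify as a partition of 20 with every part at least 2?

The parts sum to 20, and the condition 'every summand is at least 2' holds.

Yes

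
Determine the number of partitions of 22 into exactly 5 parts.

119

There are 119 such partitions.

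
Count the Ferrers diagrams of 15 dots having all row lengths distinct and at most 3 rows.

The partitions of 15 that satisfy the conditions:
15
1,14
2,13
3,12
1,2,12
4,11
1,3,11
5,10
1,4,10
2,3,10
6,9
1,5,9
2,4,9
7,8
1,6,8
2,5,8
3,4,8
2,6,7
3,5,7
4,5,6

20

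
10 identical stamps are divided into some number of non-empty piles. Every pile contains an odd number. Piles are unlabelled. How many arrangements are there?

10

The partitions of 10 that satisfy the conditions:
1,9
3,7
1,1,1,7
5,5
1,1,3,5
1,1,1,1,1,5
1,3,3,3
1,1,1,1,3,3
1,1,1,1,1,1,1,3
1,1,1,1,1,1,1,1,1,1
Counting gives 10.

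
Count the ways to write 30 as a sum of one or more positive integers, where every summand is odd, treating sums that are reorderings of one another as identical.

296

Systematic enumeration (by largest part, then next-largest, …) yields 296.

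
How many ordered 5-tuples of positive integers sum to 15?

A composition of 15 into 5 positive parts is chosen by placing 4 dividers among the 14 gaps between 15 units: C(14,4) = 1001.

1001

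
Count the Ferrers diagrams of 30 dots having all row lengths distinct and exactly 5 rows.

84

There are 84 such partitions.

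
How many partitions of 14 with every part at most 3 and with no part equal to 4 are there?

24

Enumerating:
3,3,3,3,2
3,3,3,3,1,1
3,3,3,2,2,1
3,3,3,2,1,1,1
3,3,3,1,1,1,1,1
3,3,2,2,2,2
3,3,2,2,2,1,1
3,3,2,2,1,1,1,1
3,3,2,1,1,1,1,1,1
3,3,1,1,1,1,1,1,1,1
3,2,2,2,2,2,1
3,2,2,2,2,1,1,1
3,2,2,2,1,1,1,1,1
3,2,2,1,1,1,1,1,1,1
3,2,1,1,1,1,1,1,1,1,1
3,1,1,1,1,1,1,1,1,1,1,1
2,2,2,2,2,2,2
2,2,2,2,2,2,1,1
2,2,2,2,2,1,1,1,1
2,2,2,2,1,1,1,1,1,1
2,2,2,1,1,1,1,1,1,1,1
2,2,1,1,1,1,1,1,1,1,1,1
2,1,1,1,1,1,1,1,1,1,1,1,1
1,1,1,1,1,1,1,1,1,1,1,1,1,1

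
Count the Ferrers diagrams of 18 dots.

385

Direct enumeration gives 385 partitions.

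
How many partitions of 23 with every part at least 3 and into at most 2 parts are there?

10

The partitions of 23 that satisfy the conditions:
23
20,3
19,4
18,5
17,6
16,7
15,8
14,9
13,10
12,11
That's 10 in total.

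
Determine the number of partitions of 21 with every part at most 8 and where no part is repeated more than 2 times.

103

Counting exhaustively, 103 partitions satisfy the conditions.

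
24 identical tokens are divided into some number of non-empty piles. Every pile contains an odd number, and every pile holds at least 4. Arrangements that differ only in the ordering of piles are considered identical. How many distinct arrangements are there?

6

Enumerating:
19,5
17,7
15,9
13,11
9,5,5,5
7,7,5,5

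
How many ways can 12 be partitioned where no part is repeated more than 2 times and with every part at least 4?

They are:
12
8 + 4
7 + 5
6 + 6
That's 4 in total.

4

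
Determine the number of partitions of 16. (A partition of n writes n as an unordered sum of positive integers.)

231

There are 231 such partitions.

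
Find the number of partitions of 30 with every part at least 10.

Listing the qualifying partitions of 30:
30
20 + 10
19 + 11
18 + 12
17 + 13
16 + 14
15 + 15
10 + 10 + 10

8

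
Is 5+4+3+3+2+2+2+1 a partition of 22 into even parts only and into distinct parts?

The parts sum to 22, and the condition 'every summand is even' is violated.

No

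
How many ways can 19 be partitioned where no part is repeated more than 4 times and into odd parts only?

A partial list (first 12 by largest part):
19
1+1+17
1+3+15
1+1+1+1+15
1+5+13
3+3+13
1+1+1+3+13
1+7+11
3+5+11
1+1+1+5+11
1+1+3+3+11
1+9+9
…and 18 more, for 30 total.

30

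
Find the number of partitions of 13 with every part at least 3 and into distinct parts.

6

They are:
13
10 + 3
9 + 4
8 + 5
7 + 6
6 + 4 + 3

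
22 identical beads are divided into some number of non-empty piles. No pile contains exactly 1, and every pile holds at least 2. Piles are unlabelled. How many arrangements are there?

210

Systematic enumeration (by largest part, then next-largest, …) yields 210.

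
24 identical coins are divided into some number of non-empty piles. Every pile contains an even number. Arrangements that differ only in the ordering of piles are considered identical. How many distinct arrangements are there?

There are 77 such partitions.

77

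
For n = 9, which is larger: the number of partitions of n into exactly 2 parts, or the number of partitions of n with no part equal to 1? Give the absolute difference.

4

Partitions of 9 into exactly 2 parts: 4.
Partitions of 9 with no part equal to 1: 8.
|4 − 8| = 4.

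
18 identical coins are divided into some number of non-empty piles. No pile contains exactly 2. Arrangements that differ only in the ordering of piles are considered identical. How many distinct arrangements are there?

154

Systematic enumeration (by largest part, then next-largest, …) yields 154.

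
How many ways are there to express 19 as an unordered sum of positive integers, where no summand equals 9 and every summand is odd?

There are too many to list fully; the first 12 (by largest part) are:
19
17,1,1
15,3,1
15,1,1,1,1
13,5,1
13,3,3
13,3,1,1,1
13,1,1,1,1,1,1
11,7,1
11,5,3
11,5,1,1,1
11,3,3,1,1
…and 32 more, for 44 total.

44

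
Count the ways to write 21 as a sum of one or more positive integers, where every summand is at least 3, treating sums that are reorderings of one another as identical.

60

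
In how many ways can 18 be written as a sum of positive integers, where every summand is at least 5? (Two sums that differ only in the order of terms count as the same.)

9

Listing the qualifying partitions of 18:
18
13,5
12,6
11,7
10,8
9,9
8,5,5
7,6,5
6,6,6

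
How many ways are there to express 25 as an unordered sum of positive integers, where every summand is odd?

Systematic enumeration (by largest part, then next-largest, …) yields 142.

142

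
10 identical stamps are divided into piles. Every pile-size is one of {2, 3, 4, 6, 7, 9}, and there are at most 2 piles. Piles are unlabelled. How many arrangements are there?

They are:
3,7
4,6

2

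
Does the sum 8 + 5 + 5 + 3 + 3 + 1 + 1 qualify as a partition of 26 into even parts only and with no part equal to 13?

No

The parts sum to 26, and the condition 'every summand is even' is violated.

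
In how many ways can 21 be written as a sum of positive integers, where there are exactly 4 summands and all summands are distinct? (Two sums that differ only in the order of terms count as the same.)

27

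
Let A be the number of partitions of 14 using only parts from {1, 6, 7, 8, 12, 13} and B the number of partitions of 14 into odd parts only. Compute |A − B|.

Partitions of 14 using only parts from {1, 6, 7, 8, 12, 13}: 10.
Partitions of 14 into odd parts only: 22.
|10 − 22| = 12.

12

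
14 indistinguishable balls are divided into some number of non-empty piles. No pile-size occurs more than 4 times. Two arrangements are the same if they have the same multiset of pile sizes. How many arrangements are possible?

100

Enumerating by decreasing first part gives 100 partitions in all.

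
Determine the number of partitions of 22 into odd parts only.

Direct enumeration gives 89 partitions.

89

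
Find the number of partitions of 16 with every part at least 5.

The partitions of 16 that satisfy the conditions:
16
11+5
10+6
9+7
8+8
6+5+5
Counting gives 6.

6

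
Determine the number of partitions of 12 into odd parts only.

15

Enumerating:
11 + 1
9 + 3
9 + 1 + 1 + 1
7 + 5
7 + 3 + 1 + 1
7 + 1 + 1 + 1 + 1 + 1
5 + 5 + 1 + 1
5 + 3 + 3 + 1
5 + 3 + 1 + 1 + 1 + 1
5 + 1 + 1 + 1 + 1 + 1 + 1 + 1
3 + 3 + 3 + 3
3 + 3 + 3 + 1 + 1 + 1
3 + 3 + 1 + 1 + 1 + 1 + 1 + 1
3 + 1 + 1 + 1 + 1 + 1 + 1 + 1 + 1 + 1
1 + 1 + 1 + 1 + 1 + 1 + 1 + 1 + 1 + 1 + 1 + 1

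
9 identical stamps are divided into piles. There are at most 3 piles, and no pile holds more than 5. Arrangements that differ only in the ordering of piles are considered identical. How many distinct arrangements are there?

6

Enumerating:
5 + 4
5 + 3 + 1
5 + 2 + 2
4 + 4 + 1
4 + 3 + 2
3 + 3 + 3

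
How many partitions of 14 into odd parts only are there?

22

Enumerating:
13+1
11+3
11+1+1+1
9+5
9+3+1+1
9+1+1+1+1+1
7+7
7+5+1+1
7+3+3+1
7+3+1+1+1+1
7+1+1+1+1+1+1+1
5+5+3+1
5+5+1+1+1+1
5+3+3+3
5+3+3+1+1+1
5+3+1+1+1+1+1+1
5+1+1+1+1+1+1+1+1+1
3+3+3+3+1+1
3+3+3+1+1+1+1+1
3+3+1+1+1+1+1+1+1+1
3+1+1+1+1+1+1+1+1+1+1+1
1+1+1+1+1+1+1+1+1+1+1+1+1+1
That's 22 in total.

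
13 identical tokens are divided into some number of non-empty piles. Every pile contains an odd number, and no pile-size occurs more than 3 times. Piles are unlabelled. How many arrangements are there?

9

Listing the qualifying partitions of 13:
13
1, 1, 11
1, 3, 9
1, 5, 7
3, 3, 7
1, 1, 1, 3, 7
3, 5, 5
1, 1, 1, 5, 5
1, 1, 3, 3, 5
That's 9 in total.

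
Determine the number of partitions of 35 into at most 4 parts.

Systematic enumeration (by largest part, then next-largest, …) yields 441.

441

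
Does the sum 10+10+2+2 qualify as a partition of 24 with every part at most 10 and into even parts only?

The parts sum to 24, and the condition 'no summand exceeds 10' holds; the condition 'every summand is even' holds.

Yes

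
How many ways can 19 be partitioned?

490

Direct enumeration gives 490 partitions.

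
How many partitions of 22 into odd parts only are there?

89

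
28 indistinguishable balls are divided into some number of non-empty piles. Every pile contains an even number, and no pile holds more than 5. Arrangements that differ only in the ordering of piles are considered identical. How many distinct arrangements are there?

8

Enumerating:
4+4+4+4+4+4+4
4+4+4+4+4+4+2+2
4+4+4+4+4+2+2+2+2
4+4+4+4+2+2+2+2+2+2
4+4+4+2+2+2+2+2+2+2+2
4+4+2+2+2+2+2+2+2+2+2+2
4+2+2+2+2+2+2+2+2+2+2+2+2
2+2+2+2+2+2+2+2+2+2+2+2+2+2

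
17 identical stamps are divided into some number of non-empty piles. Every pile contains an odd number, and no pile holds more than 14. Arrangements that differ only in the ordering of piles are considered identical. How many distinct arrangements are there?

There are too many to list fully; the first 12 (by largest part) are:
13 + 3 + 1
13 + 1 + 1 + 1 + 1
11 + 5 + 1
11 + 3 + 3
11 + 3 + 1 + 1 + 1
11 + 1 + 1 + 1 + 1 + 1 + 1
9 + 7 + 1
9 + 5 + 3
9 + 5 + 1 + 1 + 1
9 + 3 + 3 + 1 + 1
9 + 3 + 1 + 1 + 1 + 1 + 1
9 + 1 + 1 + 1 + 1 + 1 + 1 + 1 + 1
…and 24 more, for 36 total.

36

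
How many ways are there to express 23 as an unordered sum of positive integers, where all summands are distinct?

A full systematic count gives 104.

104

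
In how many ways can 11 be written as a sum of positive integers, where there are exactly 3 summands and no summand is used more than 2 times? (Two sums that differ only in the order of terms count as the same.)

Listing the qualifying partitions of 11:
9, 1, 1
8, 2, 1
7, 3, 1
7, 2, 2
6, 4, 1
6, 3, 2
5, 5, 1
5, 4, 2
5, 3, 3
4, 4, 3

10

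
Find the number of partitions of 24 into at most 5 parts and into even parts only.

There are too many to list fully; the first 12 (by largest part) are:
24
22 + 2
20 + 4
20 + 2 + 2
18 + 6
18 + 4 + 2
18 + 2 + 2 + 2
16 + 8
16 + 6 + 2
16 + 4 + 4
16 + 4 + 2 + 2
16 + 2 + 2 + 2 + 2
…and 35 more, for 47 total.

47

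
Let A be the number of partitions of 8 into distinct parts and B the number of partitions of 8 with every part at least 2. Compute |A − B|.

1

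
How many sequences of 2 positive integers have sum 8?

By stars and bars with positive parts, the count is C(7,1) = 7.

7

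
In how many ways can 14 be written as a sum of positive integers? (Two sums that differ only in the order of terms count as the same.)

135

A full systematic count gives 135.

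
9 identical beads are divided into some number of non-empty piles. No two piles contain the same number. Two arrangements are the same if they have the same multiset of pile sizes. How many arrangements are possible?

8

Listing the qualifying partitions of 9:
9
8+1
7+2
6+3
6+2+1
5+4
5+3+1
4+3+2
Counting gives 8.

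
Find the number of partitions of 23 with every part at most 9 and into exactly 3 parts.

4

Listing the qualifying partitions of 23:
5, 9, 9
6, 8, 9
7, 7, 9
7, 8, 8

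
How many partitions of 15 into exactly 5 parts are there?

A partial list (first 12 by largest part):
1,1,1,1,11
1,1,1,2,10
1,1,1,3,9
1,1,2,2,9
1,1,1,4,8
1,1,2,3,8
1,2,2,2,8
1,1,1,5,7
1,1,2,4,7
1,1,3,3,7
1,2,2,3,7
2,2,2,2,7
…and 18 more, for 30 total.

30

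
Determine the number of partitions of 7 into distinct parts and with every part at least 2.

Listing the qualifying partitions of 7:
7
2,5
3,4

3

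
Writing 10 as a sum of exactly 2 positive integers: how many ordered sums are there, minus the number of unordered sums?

4

Compositions: C(9,1) = 9.
Partitions of 10 into exactly 2 parts: 5.
Difference: 9 − 5 = 4.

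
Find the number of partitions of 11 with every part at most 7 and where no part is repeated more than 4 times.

37

A partial list (first 12 by largest part):
7, 4
7, 3, 1
7, 2, 2
7, 2, 1, 1
7, 1, 1, 1, 1
6, 5
6, 4, 1
6, 3, 2
6, 3, 1, 1
6, 2, 2, 1
6, 2, 1, 1, 1
5, 5, 1
…and 25 more, for 37 total.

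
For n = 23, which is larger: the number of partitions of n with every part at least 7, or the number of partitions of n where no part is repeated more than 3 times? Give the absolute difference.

584

Partitions of 23 with every part at least 7: 8.
Partitions of 23 where no part is repeated more than 3 times: 592.
|8 − 592| = 584.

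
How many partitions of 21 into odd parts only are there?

A full systematic count gives 76.

76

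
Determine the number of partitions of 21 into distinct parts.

76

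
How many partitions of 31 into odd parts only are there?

340

Enumerating by decreasing first part gives 340 partitions in all.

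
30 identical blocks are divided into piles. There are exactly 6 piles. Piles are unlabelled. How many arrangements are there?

Counting exhaustively, 532 partitions satisfy the conditions.

532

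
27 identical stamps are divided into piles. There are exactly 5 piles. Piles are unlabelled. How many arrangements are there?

Direct enumeration gives 255 partitions.

255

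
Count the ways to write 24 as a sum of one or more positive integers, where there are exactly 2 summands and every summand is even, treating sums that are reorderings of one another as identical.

6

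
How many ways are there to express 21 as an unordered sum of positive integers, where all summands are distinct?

76

Counting exhaustively, 76 partitions satisfy the conditions.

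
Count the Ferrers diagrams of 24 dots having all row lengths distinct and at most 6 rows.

122

There are 122 such partitions.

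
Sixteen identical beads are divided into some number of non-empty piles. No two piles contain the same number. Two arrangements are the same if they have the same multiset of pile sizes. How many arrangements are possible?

32

A partial list (first 12 by largest part):
16
1,15
2,14
3,13
1,2,13
4,12
1,3,12
5,11
1,4,11
2,3,11
6,10
1,5,10
…and 20 more, for 32 total.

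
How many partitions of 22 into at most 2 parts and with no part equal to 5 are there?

11

Listing the qualifying partitions of 22:
22
21+1
20+2
19+3
18+4
16+6
15+7
14+8
13+9
12+10
11+11
That's 11 in total.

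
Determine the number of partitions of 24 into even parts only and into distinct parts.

They are:
24
2+22
4+20
6+18
2+4+18
8+16
2+6+16
10+14
2+8+14
4+6+14
2+10+12
4+8+12
2+4+6+12
6+8+10
2+4+8+10
That's 15 in total.

15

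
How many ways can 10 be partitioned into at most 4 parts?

Enumerating:
10
9+1
8+2
8+1+1
7+3
7+2+1
7+1+1+1
6+4
6+3+1
6+2+2
6+2+1+1
5+5
5+4+1
5+3+2
5+3+1+1
5+2+2+1
4+4+2
4+4+1+1
4+3+3
4+3+2+1
4+2+2+2
3+3+3+1
3+3+2+2

23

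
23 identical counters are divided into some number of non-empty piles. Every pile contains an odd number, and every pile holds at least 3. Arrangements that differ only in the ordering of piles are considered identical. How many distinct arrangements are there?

15

They are:
23
17,3,3
15,5,3
13,7,3
13,5,5
11,9,3
11,7,5
11,3,3,3,3
9,9,5
9,7,7
9,5,3,3,3
7,7,3,3,3
7,5,5,3,3
5,5,5,5,3
5,3,3,3,3,3,3
That's 15 in total.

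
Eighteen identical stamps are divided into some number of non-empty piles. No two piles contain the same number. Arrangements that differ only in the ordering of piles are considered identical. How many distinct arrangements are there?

46

There are too many to list fully; the first 12 (by largest part) are:
18
17 + 1
16 + 2
15 + 3
15 + 2 + 1
14 + 4
14 + 3 + 1
13 + 5
13 + 4 + 1
13 + 3 + 2
12 + 6
12 + 5 + 1
…and 34 more, for 46 total.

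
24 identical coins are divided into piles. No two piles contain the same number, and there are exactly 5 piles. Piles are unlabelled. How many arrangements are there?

23

Enumerating:
14, 4, 3, 2, 1
13, 5, 3, 2, 1
12, 6, 3, 2, 1
12, 5, 4, 2, 1
11, 7, 3, 2, 1
11, 6, 4, 2, 1
11, 5, 4, 3, 1
10, 8, 3, 2, 1
10, 7, 4, 2, 1
10, 6, 5, 2, 1
10, 6, 4, 3, 1
10, 5, 4, 3, 2
9, 8, 4, 2, 1
9, 7, 5, 2, 1
9, 7, 4, 3, 1
9, 6, 5, 3, 1
9, 6, 4, 3, 2
8, 7, 6, 2, 1
8, 7, 5, 3, 1
8, 7, 4, 3, 2
8, 6, 5, 4, 1
8, 6, 5, 3, 2
7, 6, 5, 4, 2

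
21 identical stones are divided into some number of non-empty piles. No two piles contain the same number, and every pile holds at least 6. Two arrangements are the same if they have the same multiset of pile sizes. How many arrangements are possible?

Listing the qualifying partitions of 21:
21
6 + 15
7 + 14
8 + 13
9 + 12
10 + 11
6 + 7 + 8
Counting gives 7.

7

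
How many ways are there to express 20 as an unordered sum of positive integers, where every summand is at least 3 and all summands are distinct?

20

The partitions of 20 that satisfy the conditions:
20
3,17
4,16
5,15
6,14
7,13
3,4,13
8,12
3,5,12
9,11
3,6,11
4,5,11
3,7,10
4,6,10
3,8,9
4,7,9
5,6,9
5,7,8
3,4,5,8
3,4,6,7
That's 20 in total.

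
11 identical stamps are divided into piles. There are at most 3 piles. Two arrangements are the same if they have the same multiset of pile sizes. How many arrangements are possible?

16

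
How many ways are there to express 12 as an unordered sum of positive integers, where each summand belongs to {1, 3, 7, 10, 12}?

9

The partitions of 12 that satisfy the conditions:
12
1,1,10
1,1,3,7
1,1,1,1,1,7
3,3,3,3
1,1,1,3,3,3
1,1,1,1,1,1,3,3
1,1,1,1,1,1,1,1,1,3
1,1,1,1,1,1,1,1,1,1,1,1
Counting gives 9.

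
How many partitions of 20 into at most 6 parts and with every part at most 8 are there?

A full systematic count gives 134.

134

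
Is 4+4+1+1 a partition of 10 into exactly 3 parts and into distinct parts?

The parts sum to 10, and the condition 'there are exactly 3 summands' is violated.

No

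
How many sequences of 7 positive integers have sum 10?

By stars and bars with positive parts, the count is C(9,6) = 84.

84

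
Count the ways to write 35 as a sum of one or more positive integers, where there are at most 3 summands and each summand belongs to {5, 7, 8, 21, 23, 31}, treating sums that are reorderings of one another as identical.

2

Listing the qualifying partitions of 35:
23,7,5
21,7,7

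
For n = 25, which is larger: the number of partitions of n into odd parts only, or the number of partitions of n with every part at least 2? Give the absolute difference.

241

Partitions of 25 into odd parts only: 142.
Partitions of 25 with every part at least 2: 383.
|142 − 383| = 241.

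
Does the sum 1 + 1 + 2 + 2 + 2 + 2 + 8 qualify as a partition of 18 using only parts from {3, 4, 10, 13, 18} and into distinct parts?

No

The parts sum to 18, and the condition 'each summand belongs to {3, 4, 10, 13, 18}' is violated.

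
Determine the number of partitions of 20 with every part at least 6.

The partitions of 20 that satisfy the conditions:
20
14 + 6
13 + 7
12 + 8
11 + 9
10 + 10
8 + 6 + 6
7 + 7 + 6

8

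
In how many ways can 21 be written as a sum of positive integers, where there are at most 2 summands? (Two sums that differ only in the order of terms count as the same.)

The partitions of 21 that satisfy the conditions:
21
20,1
19,2
18,3
17,4
16,5
15,6
14,7
13,8
12,9
11,10

11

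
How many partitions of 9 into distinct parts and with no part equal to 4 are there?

They are:
9
1, 8
2, 7
3, 6
1, 2, 6
1, 3, 5

6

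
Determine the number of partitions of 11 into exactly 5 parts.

10

The partitions of 11 that satisfy the conditions:
7, 1, 1, 1, 1
6, 2, 1, 1, 1
5, 3, 1, 1, 1
5, 2, 2, 1, 1
4, 4, 1, 1, 1
4, 3, 2, 1, 1
4, 2, 2, 2, 1
3, 3, 3, 1, 1
3, 3, 2, 2, 1
3, 2, 2, 2, 2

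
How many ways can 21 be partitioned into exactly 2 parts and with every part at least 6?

5

They are:
6+15
7+14
8+13
9+12
10+11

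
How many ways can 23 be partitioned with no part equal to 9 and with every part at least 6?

9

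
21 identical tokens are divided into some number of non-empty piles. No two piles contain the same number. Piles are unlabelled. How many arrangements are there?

A full systematic count gives 76.

76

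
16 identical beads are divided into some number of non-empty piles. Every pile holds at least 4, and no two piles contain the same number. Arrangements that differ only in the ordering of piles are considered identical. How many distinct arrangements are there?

6

They are:
16
12+4
11+5
10+6
9+7
7+5+4
Counting gives 6.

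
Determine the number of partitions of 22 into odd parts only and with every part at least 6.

3

The partitions of 22 that satisfy the conditions:
15, 7
13, 9
11, 11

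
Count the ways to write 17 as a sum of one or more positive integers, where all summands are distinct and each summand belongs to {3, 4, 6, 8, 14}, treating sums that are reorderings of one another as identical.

2

They are:
14, 3
8, 6, 3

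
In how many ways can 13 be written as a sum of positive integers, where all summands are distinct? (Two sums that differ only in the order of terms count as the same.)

18

They are:
13
12, 1
11, 2
10, 3
10, 2, 1
9, 4
9, 3, 1
8, 5
8, 4, 1
8, 3, 2
7, 6
7, 5, 1
7, 4, 2
7, 3, 2, 1
6, 5, 2
6, 4, 3
6, 4, 2, 1
5, 4, 3, 1
That's 18 in total.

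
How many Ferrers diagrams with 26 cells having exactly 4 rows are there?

Systematic enumeration (by largest part, then next-largest, …) yields 136.

136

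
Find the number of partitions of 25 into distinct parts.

142

Enumerating by decreasing first part gives 142 partitions in all.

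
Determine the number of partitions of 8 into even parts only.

The partitions of 8 that satisfy the conditions:
8
6 + 2
4 + 4
4 + 2 + 2
2 + 2 + 2 + 2

5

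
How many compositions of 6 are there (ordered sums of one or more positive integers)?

There are 5 gaps and each independently is a cut or not, giving 2^5 = 32.

32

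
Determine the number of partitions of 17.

297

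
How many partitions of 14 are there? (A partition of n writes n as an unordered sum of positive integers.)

Direct enumeration gives 135 partitions.

135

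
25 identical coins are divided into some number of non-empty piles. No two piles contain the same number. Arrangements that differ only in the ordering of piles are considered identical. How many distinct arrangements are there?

Direct enumeration gives 142 partitions.

142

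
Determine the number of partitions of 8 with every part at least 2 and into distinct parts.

3

Listing the qualifying partitions of 8:
8
6+2
5+3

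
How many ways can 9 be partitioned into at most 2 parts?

5

Enumerating:
9
1+8
2+7
3+6
4+5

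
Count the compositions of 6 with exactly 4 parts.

10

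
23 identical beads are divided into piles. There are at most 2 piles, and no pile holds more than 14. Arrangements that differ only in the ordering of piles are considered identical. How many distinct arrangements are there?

3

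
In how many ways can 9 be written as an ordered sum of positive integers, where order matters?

There are 8 gaps and each independently is a cut or not, giving 2^8 = 256.

256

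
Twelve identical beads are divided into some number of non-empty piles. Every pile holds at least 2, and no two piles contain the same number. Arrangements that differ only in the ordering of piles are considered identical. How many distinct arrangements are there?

8

Listing the qualifying partitions of 12:
12
10, 2
9, 3
8, 4
7, 5
7, 3, 2
6, 4, 2
5, 4, 3
Counting gives 8.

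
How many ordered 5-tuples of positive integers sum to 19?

3060

A composition of 19 into 5 positive parts is chosen by placing 4 dividers among the 18 gaps between 19 units: C(18,4) = 3060.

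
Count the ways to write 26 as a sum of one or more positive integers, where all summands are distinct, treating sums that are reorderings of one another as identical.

165

Direct enumeration gives 165 partitions.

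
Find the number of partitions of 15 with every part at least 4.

8

They are:
15
11 + 4
10 + 5
9 + 6
8 + 7
7 + 4 + 4
6 + 5 + 4
5 + 5 + 5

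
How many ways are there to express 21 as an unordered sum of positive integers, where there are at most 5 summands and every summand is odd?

31

A partial list (first 12 by largest part):
21
19, 1, 1
17, 3, 1
17, 1, 1, 1, 1
15, 5, 1
15, 3, 3
15, 3, 1, 1, 1
13, 7, 1
13, 5, 3
13, 5, 1, 1, 1
13, 3, 3, 1, 1
11, 9, 1
…and 19 more, for 31 total.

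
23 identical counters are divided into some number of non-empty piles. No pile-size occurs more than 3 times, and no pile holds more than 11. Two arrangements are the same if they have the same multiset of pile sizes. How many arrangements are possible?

Counting exhaustively, 449 partitions satisfy the conditions.

449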